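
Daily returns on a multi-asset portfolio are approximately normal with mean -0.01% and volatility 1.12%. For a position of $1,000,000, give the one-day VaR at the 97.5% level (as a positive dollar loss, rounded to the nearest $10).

$22,050

At 97.5% one-sided, z = 1.960.
VaR = −μ + z·σ = −(-0.01%) + 1.960 × 1.12% = 2.205%.
On $1,000,000: 0.02205 × $1,000,000 = $22,050.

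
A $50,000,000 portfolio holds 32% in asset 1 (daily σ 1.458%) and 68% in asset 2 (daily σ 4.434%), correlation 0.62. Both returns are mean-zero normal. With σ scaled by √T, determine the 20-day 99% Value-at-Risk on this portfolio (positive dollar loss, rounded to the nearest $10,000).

$17,290,000

σ_p = √(0.32²·1.458² + 0.68²·4.434² + 2·0.62·0.32·0.68·1.458·4.434) = 3.325%.
σ_{20d} = 3.325% × √20 = 14.870%.
z(99%) = 2.326.
VaR = 2.326 × 14.870% = 34.588%; on $50,000,000 that is $17,294,000.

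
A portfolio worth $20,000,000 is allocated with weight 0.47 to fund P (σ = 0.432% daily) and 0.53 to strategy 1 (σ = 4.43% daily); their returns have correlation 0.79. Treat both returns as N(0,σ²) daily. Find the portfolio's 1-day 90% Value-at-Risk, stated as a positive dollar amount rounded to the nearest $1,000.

σ_p² = 0.47²·0.432² + 0.53²·4.43² + 2·0.79·0.47·0.53·0.432·4.43 = 6.3071 (%²).
σ_p = √6.3071 = 2.511%.
At 90%, z = 1.282.
VaR = 1.282 × 2.511% = 3.219%; on $20,000,000 that is $643,800.

$644,000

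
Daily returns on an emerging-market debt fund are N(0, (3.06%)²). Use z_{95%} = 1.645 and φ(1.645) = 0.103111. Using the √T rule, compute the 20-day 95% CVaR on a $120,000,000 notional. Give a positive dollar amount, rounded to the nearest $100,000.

$33,900,000

σ_{20d} = 3.06% × √20 = 13.685%.
ES multiplier = φ(z)/(1−α) = 0.103111/0.05 = 2.062.
ES = 13.685% × 2.062 = 28.218%; on $120,000,000: $33,861,600.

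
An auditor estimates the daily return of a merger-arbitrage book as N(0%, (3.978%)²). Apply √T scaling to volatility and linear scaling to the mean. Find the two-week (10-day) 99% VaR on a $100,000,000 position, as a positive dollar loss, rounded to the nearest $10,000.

$29,260,000

At 99%, z = 2.326.
σ_{10d} = 3.978% × √10 = 12.580%.
VaR = 2.326 × 12.580% = 29.261%.
On $100,000,000: 0.29261 × $100,000,000 = $29,261,000.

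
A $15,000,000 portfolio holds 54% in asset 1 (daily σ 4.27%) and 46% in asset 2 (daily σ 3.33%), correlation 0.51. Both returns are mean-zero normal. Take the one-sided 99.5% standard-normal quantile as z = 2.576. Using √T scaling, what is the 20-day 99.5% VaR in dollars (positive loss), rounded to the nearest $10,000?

σ_p = √(0.54²·4.27² + 0.46²·3.33² + 2·0.51·0.54·0.46·4.27·3.33) = 3.356%.
σ_{20d} = 3.356% × √20 = 15.008%.
VaR = 2.576 × 15.008% = 38.661%; on $15,000,000 that is $5,799,150.

$5,800,000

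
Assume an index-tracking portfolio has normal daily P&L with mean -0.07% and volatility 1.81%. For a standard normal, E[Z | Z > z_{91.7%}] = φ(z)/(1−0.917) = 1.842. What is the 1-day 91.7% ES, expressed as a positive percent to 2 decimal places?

ES = −(-0.07%) + 1.81% × 1.842 = 3.404%.

3.40%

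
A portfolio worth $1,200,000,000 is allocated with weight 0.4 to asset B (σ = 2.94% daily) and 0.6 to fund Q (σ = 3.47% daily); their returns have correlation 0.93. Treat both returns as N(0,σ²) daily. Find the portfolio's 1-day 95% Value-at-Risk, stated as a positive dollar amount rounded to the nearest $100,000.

σ_p² = 0.4²·2.94² + 0.6²·3.47² + 2·0.93·0.4·0.6·2.94·3.47 = 10.2718 (%²).
σ_p = √10.2718 = 3.205%.
At 95%, z = 1.645.
VaR = 1.645 × 3.205% = 5.272%; on $1,200,000,000 that is $63,264,000.

$63,300,000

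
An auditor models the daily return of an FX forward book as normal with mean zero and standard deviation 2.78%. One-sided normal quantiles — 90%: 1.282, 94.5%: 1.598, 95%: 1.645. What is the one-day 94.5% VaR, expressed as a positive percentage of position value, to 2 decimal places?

VaR = z·σ = 1.598 × 2.78% = 4.442%.

4.44%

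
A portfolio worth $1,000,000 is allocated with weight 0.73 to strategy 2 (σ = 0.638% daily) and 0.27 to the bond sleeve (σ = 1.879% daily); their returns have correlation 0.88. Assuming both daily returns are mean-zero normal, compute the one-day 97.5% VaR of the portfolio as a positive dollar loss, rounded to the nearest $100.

σ_p² = 0.73²·0.638² + 0.27²·1.879² + 2·0.88·0.73·0.27·0.638·1.879 = 0.8902 (%²).
σ_p = √0.8902 = 0.943%.
At 97.5%, z = 1.960.
VaR = 1.960 × 0.943% = 1.848%; on $1,000,000 that is $18,480.

$18,500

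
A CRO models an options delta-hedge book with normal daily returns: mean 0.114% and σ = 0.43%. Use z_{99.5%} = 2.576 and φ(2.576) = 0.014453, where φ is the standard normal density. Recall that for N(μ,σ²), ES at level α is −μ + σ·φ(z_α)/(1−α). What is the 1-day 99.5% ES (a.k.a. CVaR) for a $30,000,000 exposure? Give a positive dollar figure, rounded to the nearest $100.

$338,700

Tail multiplier: φ(z)/(1−α) = 0.014453 / 0.005 = 2.891.
ES = −(0.114%) + 0.43% × 2.891 = 1.129%.
On $30,000,000: 0.01129 × $30,000,000 = $338,700.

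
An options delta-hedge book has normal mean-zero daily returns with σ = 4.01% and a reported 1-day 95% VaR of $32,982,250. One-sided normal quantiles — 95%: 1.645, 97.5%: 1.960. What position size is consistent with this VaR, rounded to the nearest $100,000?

$500,000,000

VaR as a fraction of value: z·σ = 1.645 × 4.01% = 6.59645%.
Position = $32,982,250 / 0.0659645 = $500,000,000.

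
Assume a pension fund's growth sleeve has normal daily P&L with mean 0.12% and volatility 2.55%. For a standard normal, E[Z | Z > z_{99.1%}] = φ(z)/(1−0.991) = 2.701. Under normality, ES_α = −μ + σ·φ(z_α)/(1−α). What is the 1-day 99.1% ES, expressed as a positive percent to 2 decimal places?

ES = −(0.12%) + 2.55% × 2.701 = 6.768%.

6.77%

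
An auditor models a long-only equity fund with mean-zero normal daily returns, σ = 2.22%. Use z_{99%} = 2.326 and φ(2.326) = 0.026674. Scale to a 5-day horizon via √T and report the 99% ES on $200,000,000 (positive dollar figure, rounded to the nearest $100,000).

$26,500,000

σ_{5d} = 2.22% × √5 = 4.964%.
ES multiplier = φ(z)/(1−α) = 0.026674/0.01 = 2.667.
ES = 4.964% × 2.667 = 13.239%; on $200,000,000: $26,478,000.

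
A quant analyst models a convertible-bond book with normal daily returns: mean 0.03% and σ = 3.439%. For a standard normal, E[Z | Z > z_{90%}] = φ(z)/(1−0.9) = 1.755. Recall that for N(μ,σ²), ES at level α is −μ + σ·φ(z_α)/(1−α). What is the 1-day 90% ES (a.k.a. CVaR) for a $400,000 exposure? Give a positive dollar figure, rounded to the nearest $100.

ES = −(0.03%) + 3.439% × 1.755 = 6.005%.
On $400,000: 0.06005 × $400,000 = $24,020.

$24,000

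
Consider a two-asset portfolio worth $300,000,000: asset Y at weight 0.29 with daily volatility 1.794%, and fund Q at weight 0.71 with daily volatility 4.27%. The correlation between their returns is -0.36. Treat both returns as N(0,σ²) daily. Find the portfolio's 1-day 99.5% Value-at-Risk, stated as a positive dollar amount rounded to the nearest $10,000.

σ_p² = 0.29²·1.794² + 0.71²·4.27² + 2·-0.36·0.29·0.71·1.794·4.27 = 8.3262 (%²).
σ_p = √8.3262 = 2.886%.
At 99.5%, z = 2.576.
VaR = 2.576 × 2.886% = 7.434%; on $300,000,000 that is $22,302,000.

$22,300,000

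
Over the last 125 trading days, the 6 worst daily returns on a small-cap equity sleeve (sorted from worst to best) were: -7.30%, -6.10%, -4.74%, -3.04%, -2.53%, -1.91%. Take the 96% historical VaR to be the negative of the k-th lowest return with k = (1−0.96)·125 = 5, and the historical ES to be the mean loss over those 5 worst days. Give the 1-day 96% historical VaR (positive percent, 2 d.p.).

2.53%

k = 5; the 5th lowest return is -2.53%, so VaR = 2.53%.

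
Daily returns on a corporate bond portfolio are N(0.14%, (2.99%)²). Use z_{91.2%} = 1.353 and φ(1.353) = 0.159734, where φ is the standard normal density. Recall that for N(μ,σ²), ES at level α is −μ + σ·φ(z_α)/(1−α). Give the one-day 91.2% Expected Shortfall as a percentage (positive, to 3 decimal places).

Tail multiplier: φ(z)/(1−α) = 0.159734 / 0.088 = 1.815.
ES = −(0.14%) + 2.99% × 1.815 = 5.287%.

5.287%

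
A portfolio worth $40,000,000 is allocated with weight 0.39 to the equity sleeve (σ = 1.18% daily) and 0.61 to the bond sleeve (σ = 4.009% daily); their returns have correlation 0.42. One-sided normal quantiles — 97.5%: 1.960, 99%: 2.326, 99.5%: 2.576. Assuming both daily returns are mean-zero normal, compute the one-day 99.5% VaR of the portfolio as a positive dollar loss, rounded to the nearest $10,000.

$2,750,000

σ_p² = 0.39²·1.18² + 0.61²·4.009² + 2·0.42·0.39·0.61·1.18·4.009 = 7.1376 (%²).
σ_p = √7.1376 = 2.672%.
VaR = 2.576 × 2.672% = 6.883%; on $40,000,000 that is $2,753,200.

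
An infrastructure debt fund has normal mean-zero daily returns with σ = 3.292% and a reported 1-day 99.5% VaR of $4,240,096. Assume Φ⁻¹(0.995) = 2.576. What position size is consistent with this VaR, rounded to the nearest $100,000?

$50,000,000

VaR as a fraction of value: z·σ = 2.576 × 3.292% = 8.48019%.
Position = $4,240,096 / 0.0848019 = $50,000,000.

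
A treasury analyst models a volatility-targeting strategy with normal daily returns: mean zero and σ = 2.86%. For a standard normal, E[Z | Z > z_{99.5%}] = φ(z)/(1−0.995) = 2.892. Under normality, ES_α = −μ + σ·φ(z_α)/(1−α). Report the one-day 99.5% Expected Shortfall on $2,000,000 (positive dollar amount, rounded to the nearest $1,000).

ES = 2.86% × 2.892 = 8.271%.
On $2,000,000: 0.08271 × $2,000,000 = $165,420.

$165,000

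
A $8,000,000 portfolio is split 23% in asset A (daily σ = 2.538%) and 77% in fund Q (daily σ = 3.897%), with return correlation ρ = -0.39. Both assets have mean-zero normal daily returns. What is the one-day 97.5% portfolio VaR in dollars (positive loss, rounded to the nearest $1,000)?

σ_p² = 0.23²·2.538² + 0.77²·3.897² + 2·-0.39·0.23·0.77·2.538·3.897 = 7.9786 (%²).
σ_p = √7.9786 = 2.825%.
At 97.5%, z = 1.960.
VaR = 1.960 × 2.825% = 5.537%; on $8,000,000 that is $442,960.

$443,000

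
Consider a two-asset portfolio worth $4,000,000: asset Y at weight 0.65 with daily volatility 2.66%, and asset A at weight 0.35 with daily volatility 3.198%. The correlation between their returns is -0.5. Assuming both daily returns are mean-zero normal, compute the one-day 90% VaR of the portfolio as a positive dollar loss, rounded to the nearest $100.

σ_p² = 0.65²·2.66² + 0.35²·3.198² + 2·-0.5·0.65·0.35·2.66·3.198 = 2.3070 (%²).
σ_p = √2.3070 = 1.519%.
At 90%, z = 1.282.
VaR = 1.282 × 1.519% = 1.947%; on $4,000,000 that is $77,880.

$77,900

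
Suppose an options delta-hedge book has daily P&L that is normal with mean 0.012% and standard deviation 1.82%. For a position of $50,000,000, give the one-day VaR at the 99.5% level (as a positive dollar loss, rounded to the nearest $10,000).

At 99.5% one-sided, z = 2.576.
VaR = −μ + z·σ = −(0.012%) + 2.576 × 1.82% = 4.676%.
On $50,000,000: 0.04676 × $50,000,000 = $2,338,000.

$2,340,000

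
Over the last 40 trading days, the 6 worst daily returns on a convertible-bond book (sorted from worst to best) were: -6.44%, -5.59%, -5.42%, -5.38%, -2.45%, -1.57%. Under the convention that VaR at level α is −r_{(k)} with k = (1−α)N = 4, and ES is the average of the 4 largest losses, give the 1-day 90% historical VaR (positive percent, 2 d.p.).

k = 4; the 4th lowest return is -5.38%, so VaR = 5.38%.

5.38%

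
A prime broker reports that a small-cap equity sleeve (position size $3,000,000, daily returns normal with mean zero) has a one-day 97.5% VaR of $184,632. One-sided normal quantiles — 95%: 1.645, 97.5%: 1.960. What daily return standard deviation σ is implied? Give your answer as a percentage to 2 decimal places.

VaR as a fraction: $184,632 / $3,000,000 = 6.154%.
σ = VaR / z = 6.154% / 1.960 = 3.140%.

3.14%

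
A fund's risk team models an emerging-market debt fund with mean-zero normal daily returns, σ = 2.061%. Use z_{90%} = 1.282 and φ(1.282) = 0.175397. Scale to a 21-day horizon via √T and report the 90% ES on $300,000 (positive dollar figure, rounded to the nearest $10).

$49,700

σ_{21d} = 2.061% × √21 = 9.445%.
ES multiplier = φ(z)/(1−α) = 0.175397/0.1 = 1.754.
ES = 9.445% × 1.754 = 16.567%; on $300,000: $49,701.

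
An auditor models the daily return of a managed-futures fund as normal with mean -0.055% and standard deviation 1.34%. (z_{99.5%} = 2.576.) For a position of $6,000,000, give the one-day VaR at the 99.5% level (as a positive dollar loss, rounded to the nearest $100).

$210,400

VaR = −μ + z·σ = −(-0.055%) + 2.576 × 1.34% = 3.507%.
On $6,000,000: 0.03507 × $6,000,000 = $210,420.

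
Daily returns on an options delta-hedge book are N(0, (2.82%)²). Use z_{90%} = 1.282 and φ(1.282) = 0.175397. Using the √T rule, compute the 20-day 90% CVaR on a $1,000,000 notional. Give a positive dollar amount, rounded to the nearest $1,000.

σ_{20d} = 2.82% × √20 = 12.611%.
ES multiplier = φ(z)/(1−α) = 0.175397/0.1 = 1.754.
ES = 12.611% × 1.754 = 22.120%; on $1,000,000: $221,200.

$221,000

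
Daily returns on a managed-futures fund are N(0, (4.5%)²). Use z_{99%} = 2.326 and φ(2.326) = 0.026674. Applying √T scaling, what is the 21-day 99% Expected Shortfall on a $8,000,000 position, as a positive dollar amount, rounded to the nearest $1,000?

$4,400,000

σ_{21d} = 4.5% × √21 = 20.622%.
ES multiplier = φ(z)/(1−α) = 0.026674/0.01 = 2.667.
ES = 20.622% × 2.667 = 54.999%; on $8,000,000: $4,399,920.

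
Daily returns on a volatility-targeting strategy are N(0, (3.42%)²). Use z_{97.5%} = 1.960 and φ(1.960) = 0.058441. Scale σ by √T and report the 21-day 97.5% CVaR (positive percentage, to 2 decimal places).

σ_{21d} = 3.42% × √21 = 15.672%.
ES multiplier = φ(z)/(1−α) = 0.058441/0.025 = 2.338.
ES = 15.672% × 2.338 = 36.641%.

36.64%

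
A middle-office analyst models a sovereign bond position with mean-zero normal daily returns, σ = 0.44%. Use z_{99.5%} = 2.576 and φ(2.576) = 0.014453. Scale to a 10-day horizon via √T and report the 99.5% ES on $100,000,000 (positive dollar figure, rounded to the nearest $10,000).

σ_{10d} = 0.44% × √10 = 1.391%.
ES multiplier = φ(z)/(1−α) = 0.014453/0.005 = 2.891.
ES = 1.391% × 2.891 = 4.021%; on $100,000,000: $4,021,000.

$4,020,000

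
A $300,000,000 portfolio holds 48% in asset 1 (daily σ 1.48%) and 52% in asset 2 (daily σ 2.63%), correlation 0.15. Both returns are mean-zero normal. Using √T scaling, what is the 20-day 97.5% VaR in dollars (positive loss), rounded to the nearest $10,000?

$42,940,000

σ_p = √(0.48²·1.48² + 0.52²·2.63² + 2·0.15·0.48·0.52·1.48·2.63) = 1.633%.
σ_{20d} = 1.633% × √20 = 7.303%.
z(97.5%) = 1.960.
VaR = 1.960 × 7.303% = 14.314%; on $300,000,000 that is $42,942,000.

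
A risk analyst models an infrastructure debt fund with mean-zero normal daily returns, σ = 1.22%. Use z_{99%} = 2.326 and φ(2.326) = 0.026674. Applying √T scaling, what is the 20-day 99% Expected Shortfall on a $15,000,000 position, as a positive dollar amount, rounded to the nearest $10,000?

$2,180,000

σ_{20d} = 1.22% × √20 = 5.456%.
ES multiplier = φ(z)/(1−α) = 0.026674/0.01 = 2.667.
ES = 5.456% × 2.667 = 14.551%; on $15,000,000: $2,182,650.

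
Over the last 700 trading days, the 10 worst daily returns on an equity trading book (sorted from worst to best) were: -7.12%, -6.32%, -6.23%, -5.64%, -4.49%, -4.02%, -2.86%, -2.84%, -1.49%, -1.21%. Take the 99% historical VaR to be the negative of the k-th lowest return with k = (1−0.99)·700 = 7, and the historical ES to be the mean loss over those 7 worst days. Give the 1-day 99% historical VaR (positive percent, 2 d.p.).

k = 7; the 7th lowest return is -2.86%, so VaR = 2.86%.

2.86%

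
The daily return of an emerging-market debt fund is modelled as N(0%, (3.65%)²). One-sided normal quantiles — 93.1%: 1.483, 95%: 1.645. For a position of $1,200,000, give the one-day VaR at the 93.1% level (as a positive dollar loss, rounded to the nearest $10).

VaR = z·σ = 1.483 × 3.65% = 5.413%.
On $1,200,000: 0.05413 × $1,200,000 = $64,956.

$64,960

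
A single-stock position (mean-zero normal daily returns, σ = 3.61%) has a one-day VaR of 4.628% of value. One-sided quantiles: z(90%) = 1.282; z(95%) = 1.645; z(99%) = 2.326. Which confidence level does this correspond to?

Implied z = VaR/σ = 4.628 / 3.61 = 1.282.
This matches z(90%) = 1.282.

90%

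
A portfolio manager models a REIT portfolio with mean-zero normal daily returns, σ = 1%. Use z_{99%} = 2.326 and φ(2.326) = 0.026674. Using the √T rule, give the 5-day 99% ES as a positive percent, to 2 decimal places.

σ_{5d} = 1% × √5 = 2.236%.
ES multiplier = φ(z)/(1−α) = 0.026674/0.01 = 2.667.
ES = 2.236% × 2.667 = 5.963%.

5.96%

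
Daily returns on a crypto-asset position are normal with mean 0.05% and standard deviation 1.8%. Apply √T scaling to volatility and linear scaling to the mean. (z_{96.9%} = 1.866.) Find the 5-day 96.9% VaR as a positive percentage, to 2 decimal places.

7.26%

σ_{5d} = 1.8% × √5 = 4.025%; μ_{5d} = 5 × 0.05% = 0.250%.
VaR = −(0.250%) + 1.866 × 4.025% = 7.261%.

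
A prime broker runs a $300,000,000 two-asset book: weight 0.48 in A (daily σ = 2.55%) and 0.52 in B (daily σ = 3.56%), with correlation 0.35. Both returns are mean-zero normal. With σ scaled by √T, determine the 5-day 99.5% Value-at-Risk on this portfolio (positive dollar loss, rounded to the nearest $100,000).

σ_p = √(0.48²·2.55² + 0.52²·3.56² + 2·0.35·0.48·0.52·2.55·3.56) = 2.552%.
σ_{5d} = 2.552% × √5 = 5.706%.
z(99.5%) = 2.576.
VaR = 2.576 × 5.706% = 14.699%; on $300,000,000 that is $44,097,000.

$44,100,000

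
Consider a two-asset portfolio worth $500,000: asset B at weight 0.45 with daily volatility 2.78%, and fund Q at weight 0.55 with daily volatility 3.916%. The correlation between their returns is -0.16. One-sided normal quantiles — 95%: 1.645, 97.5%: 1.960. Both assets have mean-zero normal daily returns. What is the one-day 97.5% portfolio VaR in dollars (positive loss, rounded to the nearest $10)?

σ_p² = 0.45²·2.78² + 0.55²·3.916² + 2·-0.16·0.45·0.55·2.78·3.916 = 5.3416 (%²).
σ_p = √5.3416 = 2.311%.
VaR = 1.960 × 2.311% = 4.530%; on $500,000 that is $22,650.

$22,650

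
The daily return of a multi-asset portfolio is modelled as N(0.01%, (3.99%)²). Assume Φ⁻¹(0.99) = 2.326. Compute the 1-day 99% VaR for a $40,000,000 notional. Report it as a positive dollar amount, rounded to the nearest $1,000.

VaR = −μ + z·σ = −(0.01%) + 2.326 × 3.99% = 9.271%.
On $40,000,000: 0.09271 × $40,000,000 = $3,708,400.

$3,708,000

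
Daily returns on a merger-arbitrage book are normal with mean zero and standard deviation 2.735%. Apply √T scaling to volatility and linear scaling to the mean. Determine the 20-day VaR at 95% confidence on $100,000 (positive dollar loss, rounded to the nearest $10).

At 95%, z = 1.645.
σ_{20d} = 2.735% × √20 = 12.231%.
VaR = 1.645 × 12.231% = 20.120%.
On $100,000: 0.20120 × $100,000 = $20,120.

$20,120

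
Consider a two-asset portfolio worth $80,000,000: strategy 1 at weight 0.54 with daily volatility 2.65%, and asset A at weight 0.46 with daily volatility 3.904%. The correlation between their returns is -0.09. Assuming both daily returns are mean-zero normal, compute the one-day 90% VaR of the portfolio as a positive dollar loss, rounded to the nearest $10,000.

$2,250,000

σ_p² = 0.54²·2.65² + 0.46²·3.904² + 2·-0.09·0.54·0.46·2.65·3.904 = 4.8102 (%²).
σ_p = √4.8102 = 2.193%.
At 90%, z = 1.282.
VaR = 1.282 × 2.193% = 2.811%; on $80,000,000 that is $2,248,800.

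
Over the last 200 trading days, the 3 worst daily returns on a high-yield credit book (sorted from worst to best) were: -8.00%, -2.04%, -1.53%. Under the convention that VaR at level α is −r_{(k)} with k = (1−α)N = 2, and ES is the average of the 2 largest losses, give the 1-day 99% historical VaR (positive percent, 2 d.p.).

k = 2; the 2nd lowest return is -2.04%, so VaR = 2.04%.

2.04%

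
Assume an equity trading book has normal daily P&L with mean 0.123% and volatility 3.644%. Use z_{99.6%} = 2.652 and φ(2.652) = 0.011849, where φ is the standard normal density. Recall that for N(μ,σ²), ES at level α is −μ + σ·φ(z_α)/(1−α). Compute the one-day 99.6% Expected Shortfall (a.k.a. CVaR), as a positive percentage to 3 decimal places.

Tail multiplier: φ(z)/(1−α) = 0.011849 / 0.004 = 2.962.
ES = −(0.123%) + 3.644% × 2.962 = 10.671%.

10.671%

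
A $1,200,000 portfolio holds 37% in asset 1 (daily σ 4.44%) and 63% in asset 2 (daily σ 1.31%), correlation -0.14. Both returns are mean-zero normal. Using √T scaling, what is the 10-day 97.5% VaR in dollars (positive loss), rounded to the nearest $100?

σ_p = √(0.37²·4.44² + 0.63²·1.31² + 2·-0.14·0.37·0.63·4.44·1.31) = 1.732%.
σ_{10d} = 1.732% × √10 = 5.477%.
z(97.5%) = 1.960.
VaR = 1.960 × 5.477% = 10.735%; on $1,200,000 that is $128,820.

$128,800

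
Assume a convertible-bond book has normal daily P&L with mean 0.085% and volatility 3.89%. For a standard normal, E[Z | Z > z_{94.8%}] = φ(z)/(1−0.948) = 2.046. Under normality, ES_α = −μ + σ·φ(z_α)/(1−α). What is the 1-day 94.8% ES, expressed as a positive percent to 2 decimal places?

7.87%

ES = −(0.085%) + 3.89% × 2.046 = 7.874%.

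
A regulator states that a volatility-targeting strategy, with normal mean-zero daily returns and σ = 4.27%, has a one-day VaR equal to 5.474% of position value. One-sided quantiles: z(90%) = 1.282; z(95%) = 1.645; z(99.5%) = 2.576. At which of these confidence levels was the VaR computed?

90%

Implied z = VaR/σ = 5.474 / 4.27 = 1.282.
This matches z(90%) = 1.282.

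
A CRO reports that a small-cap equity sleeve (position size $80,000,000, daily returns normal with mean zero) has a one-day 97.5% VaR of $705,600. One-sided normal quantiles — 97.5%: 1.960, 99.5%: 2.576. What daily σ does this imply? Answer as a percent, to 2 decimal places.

0.45%

VaR as a fraction: $705,600 / $80,000,000 = 0.882%.
σ = VaR / z = 0.882% / 1.960 = 0.450%.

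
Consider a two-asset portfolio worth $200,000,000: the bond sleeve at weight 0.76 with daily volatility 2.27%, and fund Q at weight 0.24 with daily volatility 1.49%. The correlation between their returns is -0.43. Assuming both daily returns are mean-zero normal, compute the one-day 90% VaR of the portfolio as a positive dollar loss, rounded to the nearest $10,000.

σ_p² = 0.76²·2.27² + 0.24²·1.49² + 2·-0.43·0.76·0.24·2.27·1.49 = 2.5736 (%²).
σ_p = √2.5736 = 1.604%.
At 90%, z = 1.282.
VaR = 1.282 × 1.604% = 2.056%; on $200,000,000 that is $4,112,000.

$4,110,000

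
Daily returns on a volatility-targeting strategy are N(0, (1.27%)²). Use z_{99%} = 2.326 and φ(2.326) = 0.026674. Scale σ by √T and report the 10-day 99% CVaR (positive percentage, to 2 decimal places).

σ_{10d} = 1.27% × √10 = 4.016%.
ES multiplier = φ(z)/(1−α) = 0.026674/0.01 = 2.667.
ES = 4.016% × 2.667 = 10.711%.

10.71%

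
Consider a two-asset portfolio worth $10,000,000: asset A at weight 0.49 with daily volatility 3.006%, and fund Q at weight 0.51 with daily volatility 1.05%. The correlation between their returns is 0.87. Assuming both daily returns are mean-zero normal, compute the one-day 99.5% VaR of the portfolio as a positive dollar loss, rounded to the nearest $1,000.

σ_p² = 0.49²·3.006² + 0.51²·1.05² + 2·0.87·0.49·0.51·3.006·1.05 = 3.8288 (%²).
σ_p = √3.8288 = 1.957%.
At 99.5%, z = 2.576.
VaR = 2.576 × 1.957% = 5.041%; on $10,000,000 that is $504,100.

$504,000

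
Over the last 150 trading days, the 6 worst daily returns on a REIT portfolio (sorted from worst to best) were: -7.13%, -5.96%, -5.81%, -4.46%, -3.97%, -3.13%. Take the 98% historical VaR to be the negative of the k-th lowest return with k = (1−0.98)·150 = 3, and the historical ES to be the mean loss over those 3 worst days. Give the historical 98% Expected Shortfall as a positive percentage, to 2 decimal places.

6.30%

The 3 worst returns sum to -18.90%.
ES = −(-18.90%) / 3 = 6.3% ≈ 6.30%.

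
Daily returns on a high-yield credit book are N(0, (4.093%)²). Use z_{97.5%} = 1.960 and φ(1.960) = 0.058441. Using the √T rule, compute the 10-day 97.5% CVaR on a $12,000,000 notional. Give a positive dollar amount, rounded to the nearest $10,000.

$3,630,000

σ_{10d} = 4.093% × √10 = 12.943%.
ES multiplier = φ(z)/(1−α) = 0.058441/0.025 = 2.338.
ES = 12.943% × 2.338 = 30.261%; on $12,000,000: $3,631,320.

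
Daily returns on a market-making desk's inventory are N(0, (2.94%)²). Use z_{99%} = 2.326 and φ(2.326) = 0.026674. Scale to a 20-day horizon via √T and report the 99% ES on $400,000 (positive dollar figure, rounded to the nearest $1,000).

σ_{20d} = 2.94% × √20 = 13.148%.
ES multiplier = φ(z)/(1−α) = 0.026674/0.01 = 2.667.
ES = 13.148% × 2.667 = 35.066%; on $400,000: $140,264.

$140,000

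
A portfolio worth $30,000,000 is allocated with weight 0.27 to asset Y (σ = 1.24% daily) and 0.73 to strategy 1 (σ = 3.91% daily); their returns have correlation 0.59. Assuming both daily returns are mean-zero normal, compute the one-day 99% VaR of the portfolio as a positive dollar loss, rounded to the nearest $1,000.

σ_p² = 0.27²·1.24² + 0.73²·3.91² + 2·0.59·0.27·0.73·1.24·3.91 = 9.3868 (%²).
σ_p = √9.3868 = 3.064%.
At 99%, z = 2.326.
VaR = 2.326 × 3.064% = 7.127%; on $30,000,000 that is $2,138,100.

$2,138,000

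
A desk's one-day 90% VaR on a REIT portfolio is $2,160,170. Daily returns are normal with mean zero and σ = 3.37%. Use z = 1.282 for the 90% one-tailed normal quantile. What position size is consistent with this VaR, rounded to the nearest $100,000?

VaR as a fraction of value: z·σ = 1.282 × 3.37% = 4.32034%.
Position = $2,160,170 / 0.0432034 = $50,000,000.

$50,000,000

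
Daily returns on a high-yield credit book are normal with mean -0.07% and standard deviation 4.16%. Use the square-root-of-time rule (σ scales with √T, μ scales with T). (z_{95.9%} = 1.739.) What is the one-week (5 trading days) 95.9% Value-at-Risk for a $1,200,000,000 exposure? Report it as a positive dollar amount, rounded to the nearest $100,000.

σ_{5d} = 4.16% × √5 = 9.302%; μ_{5d} = 5 × -0.07% = -0.350%.
VaR = −(-0.350%) + 1.739 × 9.302% = 16.526%.
On $1,200,000,000: 0.16526 × $1,200,000,000 = $198,312,000.

$198,300,000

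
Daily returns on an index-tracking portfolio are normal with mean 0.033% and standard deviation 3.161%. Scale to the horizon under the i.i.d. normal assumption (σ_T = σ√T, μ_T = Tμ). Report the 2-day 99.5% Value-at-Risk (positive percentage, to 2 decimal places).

At 99.5%, z = 2.576.
σ_{2d} = 3.161% × √2 = 4.470%; μ_{2d} = 2 × 0.033% = 0.066%.
VaR = −(0.066%) + 2.576 × 4.470% = 11.449%.

11.45%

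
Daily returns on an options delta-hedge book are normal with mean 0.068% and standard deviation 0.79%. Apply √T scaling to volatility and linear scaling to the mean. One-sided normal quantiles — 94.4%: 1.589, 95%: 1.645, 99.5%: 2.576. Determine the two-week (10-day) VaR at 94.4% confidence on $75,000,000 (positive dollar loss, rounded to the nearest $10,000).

$2,470,000

σ_{10d} = 0.79% × √10 = 2.498%; μ_{10d} = 10 × 0.068% = 0.680%.
VaR = −(0.680%) + 1.589 × 2.498% = 3.289%.
On $75,000,000: 0.03289 × $75,000,000 = $2,466,750.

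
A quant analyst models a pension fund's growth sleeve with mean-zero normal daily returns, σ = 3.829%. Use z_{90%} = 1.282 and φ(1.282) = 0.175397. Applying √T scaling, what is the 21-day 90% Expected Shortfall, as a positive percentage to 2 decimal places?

σ_{21d} = 3.829% × √21 = 17.547%.
ES multiplier = φ(z)/(1−α) = 0.175397/0.1 = 1.754.
ES = 17.547% × 1.754 = 30.777%.

30.78%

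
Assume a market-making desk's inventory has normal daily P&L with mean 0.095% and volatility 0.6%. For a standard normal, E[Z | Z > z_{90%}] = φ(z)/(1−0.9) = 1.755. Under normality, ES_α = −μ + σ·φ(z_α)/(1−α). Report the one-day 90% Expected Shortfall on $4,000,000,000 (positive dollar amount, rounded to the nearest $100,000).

$38,300,000

ES = −(0.095%) + 0.6% × 1.755 = 0.958%.
On $4,000,000,000: 0.00958 × $4,000,000,000 = $38,320,000.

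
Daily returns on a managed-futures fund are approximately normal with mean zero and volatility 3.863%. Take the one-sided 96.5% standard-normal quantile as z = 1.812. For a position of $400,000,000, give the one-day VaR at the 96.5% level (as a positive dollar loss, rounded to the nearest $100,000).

$28,000,000

VaR = z·σ = 1.812 × 3.863% = 7.000%.
On $400,000,000: 0.07000 × $400,000,000 = $28,000,000.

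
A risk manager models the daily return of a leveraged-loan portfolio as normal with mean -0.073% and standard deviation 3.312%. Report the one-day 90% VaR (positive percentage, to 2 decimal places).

At 90% one-sided, z = 1.282.
VaR = −μ + z·σ = −(-0.073%) + 1.282 × 3.312% = 4.319%.

4.32%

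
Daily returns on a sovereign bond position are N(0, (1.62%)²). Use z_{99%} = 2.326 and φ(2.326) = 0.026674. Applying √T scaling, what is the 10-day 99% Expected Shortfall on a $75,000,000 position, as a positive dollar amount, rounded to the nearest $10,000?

σ_{10d} = 1.62% × √10 = 5.123%.
ES multiplier = φ(z)/(1−α) = 0.026674/0.01 = 2.667.
ES = 5.123% × 2.667 = 13.663%; on $75,000,000: $10,247,250.

$10,250,000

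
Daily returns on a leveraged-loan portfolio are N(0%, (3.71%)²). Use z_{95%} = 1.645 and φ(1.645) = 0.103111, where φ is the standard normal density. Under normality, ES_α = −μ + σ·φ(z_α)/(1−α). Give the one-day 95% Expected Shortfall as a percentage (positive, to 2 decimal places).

7.65%

Tail multiplier: φ(z)/(1−α) = 0.103111 / 0.05 = 2.062.
ES = 3.71% × 2.062 = 7.650%.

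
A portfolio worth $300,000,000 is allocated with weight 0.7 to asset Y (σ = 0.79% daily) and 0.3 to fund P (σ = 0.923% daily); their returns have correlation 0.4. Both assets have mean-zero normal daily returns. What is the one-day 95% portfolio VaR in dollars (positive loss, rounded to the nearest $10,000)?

σ_p² = 0.7²·0.79² + 0.3²·0.923² + 2·0.4·0.7·0.3·0.79·0.923 = 0.5050 (%²).
σ_p = √0.5050 = 0.711%.
At 95%, z = 1.645.
VaR = 1.645 × 0.711% = 1.170%; on $300,000,000 that is $3,510,000.

$3,510,000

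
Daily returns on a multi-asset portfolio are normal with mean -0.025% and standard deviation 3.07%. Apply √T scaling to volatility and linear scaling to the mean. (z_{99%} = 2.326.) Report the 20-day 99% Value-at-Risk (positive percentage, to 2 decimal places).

σ_{20d} = 3.07% × √20 = 13.729%; μ_{20d} = 20 × -0.025% = -0.500%.
VaR = −(-0.500%) + 2.326 × 13.729% = 32.434%.

32.43%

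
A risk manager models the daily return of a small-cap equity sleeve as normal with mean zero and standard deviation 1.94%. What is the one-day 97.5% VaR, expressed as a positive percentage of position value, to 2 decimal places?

3.80%

At 97.5% one-sided, z = 1.960.
VaR = z·σ = 1.960 × 1.94% = 3.802%.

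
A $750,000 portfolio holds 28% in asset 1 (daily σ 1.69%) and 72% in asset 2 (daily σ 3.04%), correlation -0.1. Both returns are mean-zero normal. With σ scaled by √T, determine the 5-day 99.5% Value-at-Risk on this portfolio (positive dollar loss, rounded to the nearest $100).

$94,700

σ_p = √(0.28²·1.69² + 0.72²·3.04² + 2·-0.1·0.28·0.72·1.69·3.04) = 2.193%.
σ_{5d} = 2.193% × √5 = 4.904%.
z(99.5%) = 2.576.
VaR = 2.576 × 4.904% = 12.633%; on $750,000 that is $94,748.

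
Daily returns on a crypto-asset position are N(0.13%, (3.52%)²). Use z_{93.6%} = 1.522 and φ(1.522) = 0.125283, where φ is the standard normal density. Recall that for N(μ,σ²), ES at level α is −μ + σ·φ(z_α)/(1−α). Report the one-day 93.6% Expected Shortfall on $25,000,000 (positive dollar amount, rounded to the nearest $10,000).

Tail multiplier: φ(z)/(1−α) = 0.125283 / 0.064 = 1.958.
ES = −(0.13%) + 3.52% × 1.958 = 6.762%.
On $25,000,000: 0.06762 × $25,000,000 = $1,690,500.

$1,690,000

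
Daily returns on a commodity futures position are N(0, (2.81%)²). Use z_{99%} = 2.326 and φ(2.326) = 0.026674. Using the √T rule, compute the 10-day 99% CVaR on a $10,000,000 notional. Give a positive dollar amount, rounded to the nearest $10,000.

$2,370,000

σ_{10d} = 2.81% × √10 = 8.886%.
ES multiplier = φ(z)/(1−α) = 0.026674/0.01 = 2.667.
ES = 8.886% × 2.667 = 23.699%; on $10,000,000: $2,369,900.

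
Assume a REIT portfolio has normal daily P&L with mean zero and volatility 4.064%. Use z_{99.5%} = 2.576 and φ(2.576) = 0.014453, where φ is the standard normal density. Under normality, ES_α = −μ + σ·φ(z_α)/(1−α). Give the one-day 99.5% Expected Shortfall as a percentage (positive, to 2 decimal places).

Tail multiplier: φ(z)/(1−α) = 0.014453 / 0.005 = 2.891.
ES = 4.064% × 2.891 = 11.749%.

11.75%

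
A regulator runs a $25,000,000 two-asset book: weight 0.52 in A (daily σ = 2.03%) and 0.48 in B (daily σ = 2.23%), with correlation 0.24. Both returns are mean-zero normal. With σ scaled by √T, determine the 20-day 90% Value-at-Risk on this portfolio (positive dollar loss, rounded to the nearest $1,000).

$2,399,000

σ_p = √(0.52²·2.03² + 0.48²·2.23² + 2·0.24·0.52·0.48·2.03·2.23) = 1.674%.
σ_{20d} = 1.674% × √20 = 7.486%.
z(90%) = 1.282.
VaR = 1.282 × 7.486% = 9.597%; on $25,000,000 that is $2,399,250.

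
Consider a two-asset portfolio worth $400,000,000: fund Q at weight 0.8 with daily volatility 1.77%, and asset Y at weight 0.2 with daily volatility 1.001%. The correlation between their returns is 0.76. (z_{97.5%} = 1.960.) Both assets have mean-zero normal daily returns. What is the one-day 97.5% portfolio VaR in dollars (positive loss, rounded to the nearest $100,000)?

σ_p² = 0.8²·1.77² + 0.2²·1.001² + 2·0.76·0.8·0.2·1.77·1.001 = 2.4760 (%²).
σ_p = √2.4760 = 1.574%.
VaR = 1.960 × 1.574% = 3.085%; on $400,000,000 that is $12,340,000.

$12,300,000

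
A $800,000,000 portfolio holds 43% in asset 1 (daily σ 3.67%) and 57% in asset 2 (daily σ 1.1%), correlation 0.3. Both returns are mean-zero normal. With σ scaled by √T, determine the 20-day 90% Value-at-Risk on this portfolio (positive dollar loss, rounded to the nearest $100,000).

$85,500,000

σ_p = √(0.43²·3.67² + 0.57²·1.1² + 2·0.3·0.43·0.57·3.67·1.1) = 1.865%.
σ_{20d} = 1.865% × √20 = 8.341%.
z(90%) = 1.282.
VaR = 1.282 × 8.341% = 10.693%; on $800,000,000 that is $85,544,000.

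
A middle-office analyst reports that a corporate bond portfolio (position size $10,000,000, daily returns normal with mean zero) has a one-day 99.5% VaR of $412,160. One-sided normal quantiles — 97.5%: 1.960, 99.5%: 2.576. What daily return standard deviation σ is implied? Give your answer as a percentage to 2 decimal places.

1.60%

VaR as a fraction: $412,160 / $10,000,000 = 4.122%.
σ = VaR / z = 4.122% / 2.576 = 1.600%.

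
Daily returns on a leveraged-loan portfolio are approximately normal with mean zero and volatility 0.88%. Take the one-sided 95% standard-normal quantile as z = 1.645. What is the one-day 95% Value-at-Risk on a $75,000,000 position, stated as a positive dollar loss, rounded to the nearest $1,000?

VaR = z·σ = 1.645 × 0.88% = 1.448%.
On $75,000,000: 0.01448 × $75,000,000 = $1,086,000.

$1,086,000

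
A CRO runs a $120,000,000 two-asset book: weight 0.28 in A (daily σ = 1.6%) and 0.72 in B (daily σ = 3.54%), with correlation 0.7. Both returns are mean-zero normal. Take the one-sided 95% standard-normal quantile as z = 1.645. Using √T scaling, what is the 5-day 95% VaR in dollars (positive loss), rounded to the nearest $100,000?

σ_p = √(0.28²·1.6² + 0.72²·3.54² + 2·0.7·0.28·0.72·1.6·3.54) = 2.880%.
σ_{5d} = 2.880% × √5 = 6.440%.
VaR = 1.645 × 6.440% = 10.594%; on $120,000,000 that is $12,712,800.

$12,700,000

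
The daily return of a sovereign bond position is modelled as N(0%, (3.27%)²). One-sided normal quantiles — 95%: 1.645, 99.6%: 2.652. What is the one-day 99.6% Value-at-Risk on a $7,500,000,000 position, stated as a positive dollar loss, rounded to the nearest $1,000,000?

VaR = z·σ = 2.652 × 3.27% = 8.672%.
On $7,500,000,000: 0.08672 × $7,500,000,000 = $650,400,000.

$650,000,000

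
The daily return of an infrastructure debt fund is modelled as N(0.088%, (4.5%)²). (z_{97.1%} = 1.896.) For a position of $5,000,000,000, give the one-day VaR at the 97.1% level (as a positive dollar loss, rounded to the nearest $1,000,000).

$422,000,000

VaR = −μ + z·σ = −(0.088%) + 1.896 × 4.5% = 8.444%.
On $5,000,000,000: 0.08444 × $5,000,000,000 = $422,200,000.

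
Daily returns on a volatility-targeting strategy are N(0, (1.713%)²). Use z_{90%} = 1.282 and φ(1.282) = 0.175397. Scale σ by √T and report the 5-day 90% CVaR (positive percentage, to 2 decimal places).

σ_{5d} = 1.713% × √5 = 3.830%.
ES multiplier = φ(z)/(1−α) = 0.175397/0.1 = 1.754.
ES = 3.830% × 1.754 = 6.718%.

6.72%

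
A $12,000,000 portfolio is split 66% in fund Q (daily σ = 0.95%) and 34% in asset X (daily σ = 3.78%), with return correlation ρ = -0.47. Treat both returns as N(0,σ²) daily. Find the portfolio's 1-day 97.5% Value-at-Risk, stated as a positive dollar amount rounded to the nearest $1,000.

$267,000

σ_p² = 0.66²·0.95² + 0.34²·3.78² + 2·-0.47·0.66·0.34·0.95·3.78 = 1.2874 (%²).
σ_p = √1.2874 = 1.135%.
At 97.5%, z = 1.960.
VaR = 1.960 × 1.135% = 2.225%; on $12,000,000 that is $267,000.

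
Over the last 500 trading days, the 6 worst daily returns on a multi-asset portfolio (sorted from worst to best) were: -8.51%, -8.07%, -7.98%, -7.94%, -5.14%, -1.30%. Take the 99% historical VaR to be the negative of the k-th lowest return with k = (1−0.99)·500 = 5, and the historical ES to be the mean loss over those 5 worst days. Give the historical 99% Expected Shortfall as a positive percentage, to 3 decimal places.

The 5 worst returns sum to -37.64%.
ES = −(-37.64%) / 5 = 7.528%.

7.528%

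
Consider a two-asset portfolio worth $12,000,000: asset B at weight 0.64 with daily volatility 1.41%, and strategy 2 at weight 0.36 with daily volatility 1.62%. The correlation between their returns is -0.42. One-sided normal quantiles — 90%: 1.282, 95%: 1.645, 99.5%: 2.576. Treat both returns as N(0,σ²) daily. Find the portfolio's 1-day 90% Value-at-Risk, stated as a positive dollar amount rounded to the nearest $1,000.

σ_p² = 0.64²·1.41² + 0.36²·1.62² + 2·-0.42·0.64·0.36·1.41·1.62 = 0.7124 (%²).
σ_p = √0.7124 = 0.844%.
VaR = 1.282 × 0.844% = 1.082%; on $12,000,000 that is $129,840.

$130,000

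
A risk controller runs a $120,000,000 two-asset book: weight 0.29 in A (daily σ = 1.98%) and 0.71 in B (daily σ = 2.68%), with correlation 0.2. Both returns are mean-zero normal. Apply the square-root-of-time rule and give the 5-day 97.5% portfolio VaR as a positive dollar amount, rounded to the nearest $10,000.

σ_p = √(0.29²·1.98² + 0.71²·2.68² + 2·0.2·0.29·0.71·1.98·2.68) = 2.095%.
σ_{5d} = 2.095% × √5 = 4.685%.
z(97.5%) = 1.960.
VaR = 1.960 × 4.685% = 9.183%; on $120,000,000 that is $11,019,600.

$11,020,000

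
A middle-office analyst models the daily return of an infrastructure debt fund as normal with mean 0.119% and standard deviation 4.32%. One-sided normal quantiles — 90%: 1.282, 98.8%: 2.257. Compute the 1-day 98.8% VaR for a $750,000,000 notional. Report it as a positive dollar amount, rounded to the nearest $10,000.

$72,230,000

VaR = −μ + z·σ = −(0.119%) + 2.257 × 4.32% = 9.631%.
On $750,000,000: 0.09631 × $750,000,000 = $72,232,500.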